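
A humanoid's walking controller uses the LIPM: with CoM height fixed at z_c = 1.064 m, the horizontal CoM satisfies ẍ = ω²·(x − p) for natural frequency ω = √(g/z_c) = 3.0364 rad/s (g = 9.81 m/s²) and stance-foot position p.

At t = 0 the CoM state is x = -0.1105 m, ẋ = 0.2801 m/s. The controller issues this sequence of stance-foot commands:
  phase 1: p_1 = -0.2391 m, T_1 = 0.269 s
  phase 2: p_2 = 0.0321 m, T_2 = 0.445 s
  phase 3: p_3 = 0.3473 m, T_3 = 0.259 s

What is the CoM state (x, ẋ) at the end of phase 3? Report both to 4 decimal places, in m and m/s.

x = 0.8838, ẋ = 2.1562

phase 1: p=-0.2391, T=0.269, ωT=0.816792, cosh=1.352537, sinh=0.910690; start (x,ẋ)=(-0.110500, 0.280100) → end (x,ẋ)=(0.018845, 0.734453)
phase 2: p=0.0321, T=0.445, ωT=1.351198, cosh=2.060490, sinh=1.801560; start (x,ẋ)=(0.018845, 0.734453) → end (x,ẋ)=(0.440554, 1.440824)
phase 3: p=0.3473, T=0.259, ωT=0.786428, cosh=1.325504, sinh=0.870035; start (x,ẋ)=(0.440554, 1.440824) → end (x,ẋ)=(0.883756, 2.156176)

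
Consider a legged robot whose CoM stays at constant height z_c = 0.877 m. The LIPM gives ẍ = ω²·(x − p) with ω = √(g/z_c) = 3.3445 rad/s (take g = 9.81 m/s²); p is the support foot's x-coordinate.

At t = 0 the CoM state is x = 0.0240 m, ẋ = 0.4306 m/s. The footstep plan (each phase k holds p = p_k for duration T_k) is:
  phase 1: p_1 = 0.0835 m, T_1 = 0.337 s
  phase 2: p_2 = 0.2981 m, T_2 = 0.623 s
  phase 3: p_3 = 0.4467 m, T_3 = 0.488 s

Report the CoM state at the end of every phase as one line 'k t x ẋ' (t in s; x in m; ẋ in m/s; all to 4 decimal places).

phase 1: p=0.0835, T=0.337, ωT=1.127097, cosh=1.705327, sinh=1.381354; start (x,ẋ)=(0.024000, 0.430600) → end (x,ẋ)=(0.159881, 0.459427)
phase 2: p=0.2981, T=0.623, ωT=2.083623, cosh=4.079002, sinh=3.954524; start (x,ẋ)=(0.159881, 0.459427) → end (x,ẋ)=(0.277528, 0.045929)
phase 3: p=0.4467, T=0.488, ωT=1.632116, cosh=2.655101, sinh=2.459585; start (x,ẋ)=(0.277528, 0.045929) → end (x,ẋ)=(0.031308, -1.269678)

1 0.3370 0.1599 0.4594
2 0.9600 0.2775 0.0459
3 1.4480 0.0313 -1.2697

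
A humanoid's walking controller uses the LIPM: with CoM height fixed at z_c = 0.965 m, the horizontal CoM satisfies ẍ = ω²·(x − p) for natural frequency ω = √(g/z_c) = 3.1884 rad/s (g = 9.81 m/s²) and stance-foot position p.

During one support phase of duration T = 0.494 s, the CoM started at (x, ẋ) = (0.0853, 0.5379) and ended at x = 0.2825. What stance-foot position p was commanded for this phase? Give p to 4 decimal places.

ωT = 3.1884·0.494 = 1.575070; cosh(ωT) = 2.519035, sinh(ωT) = 2.312042
x(T) = p + (x₀−p)·cosh(ωT) + (ẋ₀/ω)·sinh(ωT) ⇒ p·(1 − cosh) = x(T) − x₀·cosh − (ẋ₀/ω)·sinh
numerator   = 0.2825 − (0.0853)·2.519035 − (0.5379/3.1884)·2.312042 = -0.322428
denominator = 1 − 2.519035 = -1.519035
p = -0.322428 / -1.519035 = 0.2123

p = 0.2123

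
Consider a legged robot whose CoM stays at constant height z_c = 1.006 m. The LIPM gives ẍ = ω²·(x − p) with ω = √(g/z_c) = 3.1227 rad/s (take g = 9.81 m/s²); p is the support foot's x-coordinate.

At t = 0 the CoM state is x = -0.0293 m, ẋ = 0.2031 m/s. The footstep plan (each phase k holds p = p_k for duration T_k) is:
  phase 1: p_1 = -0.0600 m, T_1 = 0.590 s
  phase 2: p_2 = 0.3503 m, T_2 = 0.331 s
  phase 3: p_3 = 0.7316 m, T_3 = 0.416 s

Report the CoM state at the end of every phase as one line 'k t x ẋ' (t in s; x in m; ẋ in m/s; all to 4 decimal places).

phase 1: p=-0.0600, T=0.590, ωT=1.842393, cosh=3.235031, sinh=3.076593; start (x,ẋ)=(-0.029300, 0.203100) → end (x,ẋ)=(0.239417, 0.951978)
phase 2: p=0.3503, T=0.331, ωT=1.033614, cosh=1.583463, sinh=1.227744; start (x,ẋ)=(0.239417, 0.951978) → end (x,ẋ)=(0.549007, 1.082309)
phase 3: p=0.7316, T=0.416, ωT=1.299043, cosh=1.969290, sinh=1.696497; start (x,ẋ)=(0.549007, 1.082309) → end (x,ẋ)=(0.960017, 1.164067)

1 0.5900 0.2394 0.9520
2 0.9210 0.5490 1.0823
3 1.3370 0.9600 1.1641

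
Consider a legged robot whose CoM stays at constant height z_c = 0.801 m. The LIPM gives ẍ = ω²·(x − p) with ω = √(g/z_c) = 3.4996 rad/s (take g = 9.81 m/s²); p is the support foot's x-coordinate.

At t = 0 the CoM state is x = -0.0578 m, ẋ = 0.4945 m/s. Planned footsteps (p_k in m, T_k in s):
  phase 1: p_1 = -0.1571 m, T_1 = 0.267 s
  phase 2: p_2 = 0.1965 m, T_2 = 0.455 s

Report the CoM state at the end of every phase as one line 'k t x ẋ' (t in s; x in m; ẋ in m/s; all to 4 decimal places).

1 0.2670 0.1409 1.1006
2 0.7220 0.7951 2.3584

phase 1: p=-0.1571, T=0.267, ωT=0.934393, cosh=1.469246, sinh=1.076422; start (x,ẋ)=(-0.057800, 0.494500) → end (x,ẋ)=(0.140897, 1.100610)
phase 2: p=0.1965, T=0.455, ωT=1.592318, cosh=2.559291, sinh=2.355838; start (x,ẋ)=(0.140897, 1.100610) → end (x,ẋ)=(0.795096, 2.358360)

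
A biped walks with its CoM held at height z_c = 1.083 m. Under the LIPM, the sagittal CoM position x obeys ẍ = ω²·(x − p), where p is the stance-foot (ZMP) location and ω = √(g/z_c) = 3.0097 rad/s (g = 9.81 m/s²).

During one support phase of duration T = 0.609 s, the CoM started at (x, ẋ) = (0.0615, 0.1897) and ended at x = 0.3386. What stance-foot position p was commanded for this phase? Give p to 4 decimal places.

ωT = 3.0097·0.609 = 1.832907; cosh(ωT) = 3.205992, sinh(ωT) = 3.046044
x(T) = p + (x₀−p)·cosh(ωT) + (ẋ₀/ω)·sinh(ωT) ⇒ p·(1 − cosh) = x(T) − x₀·cosh − (ẋ₀/ω)·sinh
numerator   = 0.3386 − (0.0615)·3.205992 − (0.1897/3.0097)·3.046044 = -0.050559
denominator = 1 − 3.205992 = -2.205992
p = -0.050559 / -2.205992 = 0.0229

p = 0.0229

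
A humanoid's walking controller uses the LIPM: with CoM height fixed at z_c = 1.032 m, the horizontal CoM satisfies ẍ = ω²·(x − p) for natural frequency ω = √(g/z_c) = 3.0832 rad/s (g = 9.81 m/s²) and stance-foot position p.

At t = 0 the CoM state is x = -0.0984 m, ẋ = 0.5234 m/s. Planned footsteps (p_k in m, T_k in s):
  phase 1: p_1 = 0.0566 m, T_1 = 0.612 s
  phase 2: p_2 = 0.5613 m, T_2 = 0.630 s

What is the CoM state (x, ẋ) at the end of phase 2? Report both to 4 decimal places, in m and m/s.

x = -0.8990, ẋ = -4.2576

phase 1: p=0.0566, T=0.612, ωT=1.886918, cosh=3.375270, sinh=3.223732; start (x,ẋ)=(-0.098400, 0.523400) → end (x,ẋ)=(0.080690, 0.226008)
phase 2: p=0.5613, T=0.630, ωT=1.942416, cosh=3.559470, sinh=3.416113; start (x,ẋ)=(0.080690, 0.226008) → end (x,ẋ)=(-0.899007, -4.257590)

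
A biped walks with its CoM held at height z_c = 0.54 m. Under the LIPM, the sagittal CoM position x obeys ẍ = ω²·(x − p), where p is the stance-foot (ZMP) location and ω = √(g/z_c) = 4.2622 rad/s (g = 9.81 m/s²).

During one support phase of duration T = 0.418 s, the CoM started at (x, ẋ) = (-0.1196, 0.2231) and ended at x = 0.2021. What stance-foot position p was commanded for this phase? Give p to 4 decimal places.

ωT = 4.2622·0.418 = 1.781600; cosh(ωT) = 3.053859, sinh(ωT) = 2.885490
x(T) = p + (x₀−p)·cosh(ωT) + (ẋ₀/ω)·sinh(ωT) ⇒ p·(1 − cosh) = x(T) − x₀·cosh − (ẋ₀/ω)·sinh
numerator   = 0.2021 − (-0.1196)·3.053859 − (0.2231/4.2622)·2.885490 = 0.416304
denominator = 1 − 3.053859 = -2.053859
p = 0.416304 / -2.053859 = -0.2027

p = -0.2027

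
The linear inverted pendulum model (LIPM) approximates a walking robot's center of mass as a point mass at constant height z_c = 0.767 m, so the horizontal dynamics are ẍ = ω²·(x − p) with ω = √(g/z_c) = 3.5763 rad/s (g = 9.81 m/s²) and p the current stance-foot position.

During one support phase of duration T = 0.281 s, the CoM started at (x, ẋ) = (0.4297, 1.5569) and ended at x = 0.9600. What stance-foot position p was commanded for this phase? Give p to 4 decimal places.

ωT = 3.5763·0.281 = 1.004940; cosh(ωT) = 1.548905, sinh(ωT) = 1.182839
x(T) = p + (x₀−p)·cosh(ωT) + (ẋ₀/ω)·sinh(ωT) ⇒ p·(1 − cosh) = x(T) − x₀·cosh − (ẋ₀/ω)·sinh
numerator   = 0.9600 − (0.4297)·1.548905 − (1.5569/3.5763)·1.182839 = -0.220500
denominator = 1 − 1.548905 = -0.548905
p = -0.220500 / -0.548905 = 0.4017

p = 0.4017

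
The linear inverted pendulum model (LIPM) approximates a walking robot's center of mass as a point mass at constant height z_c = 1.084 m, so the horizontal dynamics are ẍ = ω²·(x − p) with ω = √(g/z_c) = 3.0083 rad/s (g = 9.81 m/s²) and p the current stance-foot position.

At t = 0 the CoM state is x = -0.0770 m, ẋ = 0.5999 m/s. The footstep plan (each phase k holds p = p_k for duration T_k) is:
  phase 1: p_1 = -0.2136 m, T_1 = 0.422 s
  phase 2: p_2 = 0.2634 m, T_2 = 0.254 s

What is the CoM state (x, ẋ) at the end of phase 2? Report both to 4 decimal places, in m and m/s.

x = 0.9200, ẋ = 2.6683

phase 1: p=-0.2136, T=0.422, ωT=1.269503, cosh=1.920027, sinh=1.639055; start (x,ẋ)=(-0.077000, 0.599900) → end (x,ẋ)=(0.375528, 1.825367)
phase 2: p=0.2634, T=0.254, ωT=0.764108, cosh=1.306414, sinh=0.840665; start (x,ẋ)=(0.375528, 1.825367) → end (x,ẋ)=(0.919981, 2.668253)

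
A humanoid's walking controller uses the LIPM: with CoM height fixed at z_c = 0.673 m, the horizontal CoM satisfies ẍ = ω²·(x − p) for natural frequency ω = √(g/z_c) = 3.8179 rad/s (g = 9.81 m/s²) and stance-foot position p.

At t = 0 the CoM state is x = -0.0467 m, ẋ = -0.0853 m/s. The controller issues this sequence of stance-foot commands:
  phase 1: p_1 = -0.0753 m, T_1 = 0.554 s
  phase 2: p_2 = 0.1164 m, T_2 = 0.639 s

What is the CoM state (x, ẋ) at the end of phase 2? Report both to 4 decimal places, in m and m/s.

x = -0.6935, ẋ = -3.0302

phase 1: p=-0.0753, T=0.554, ωT=2.115117, cosh=4.205586, sinh=4.084967; start (x,ẋ)=(-0.046700, -0.085300) → end (x,ẋ)=(-0.046287, 0.087309)
phase 2: p=0.1164, T=0.639, ωT=2.439638, cosh=5.778041, sinh=5.690848; start (x,ẋ)=(-0.046287, 0.087309) → end (x,ẋ)=(-0.693472, -3.030242)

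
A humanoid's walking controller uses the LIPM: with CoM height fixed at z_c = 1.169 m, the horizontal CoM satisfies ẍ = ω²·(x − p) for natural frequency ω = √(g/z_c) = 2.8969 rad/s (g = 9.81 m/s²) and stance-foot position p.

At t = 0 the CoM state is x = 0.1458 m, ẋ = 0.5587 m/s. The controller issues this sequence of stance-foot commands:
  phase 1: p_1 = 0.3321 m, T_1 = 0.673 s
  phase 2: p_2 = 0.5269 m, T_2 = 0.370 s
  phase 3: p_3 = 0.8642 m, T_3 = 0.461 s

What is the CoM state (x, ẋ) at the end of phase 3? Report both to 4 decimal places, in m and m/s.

x = -0.6581, ẋ = -4.0881

phase 1: p=0.3321, T=0.673, ωT=1.949614, cosh=3.584151, sinh=3.441822; start (x,ẋ)=(0.145800, 0.558700) → end (x,ẋ)=(0.328167, 0.144940)
phase 2: p=0.5269, T=0.370, ωT=1.071853, cosh=1.631580, sinh=1.289207; start (x,ẋ)=(0.328167, 0.144940) → end (x,ẋ)=(0.267154, -0.505728)
phase 3: p=0.8642, T=0.461, ωT=1.335471, cosh=2.032410, sinh=1.769376; start (x,ẋ)=(0.267154, -0.505728) → end (x,ẋ)=(-0.658132, -4.088129)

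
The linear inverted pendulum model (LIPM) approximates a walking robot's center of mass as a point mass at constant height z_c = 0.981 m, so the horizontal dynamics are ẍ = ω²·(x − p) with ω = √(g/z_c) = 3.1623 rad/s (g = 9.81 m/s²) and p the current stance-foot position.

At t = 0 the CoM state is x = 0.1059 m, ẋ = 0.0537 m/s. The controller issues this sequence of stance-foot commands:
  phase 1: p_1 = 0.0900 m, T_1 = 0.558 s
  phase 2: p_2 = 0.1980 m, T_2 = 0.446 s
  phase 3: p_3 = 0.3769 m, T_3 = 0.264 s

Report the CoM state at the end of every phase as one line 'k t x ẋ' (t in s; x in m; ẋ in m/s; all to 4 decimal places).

1 0.5580 0.1859 0.3039
2 1.0040 0.3569 0.5859
3 1.2680 0.5228 0.7431

phase 1: p=0.0900, T=0.558, ωT=1.764563, cosh=3.005142, sinh=2.833880; start (x,ẋ)=(0.105900, 0.053700) → end (x,ẋ)=(0.185905, 0.303865)
phase 2: p=0.1980, T=0.446, ωT=1.410386, cosh=2.170793, sinh=1.926743; start (x,ẋ)=(0.185905, 0.303865) → end (x,ẋ)=(0.356884, 0.585933)
phase 3: p=0.3769, T=0.264, ωT=0.834847, cosh=1.369201, sinh=0.935261; start (x,ẋ)=(0.356884, 0.585933) → end (x,ẋ)=(0.522786, 0.743063)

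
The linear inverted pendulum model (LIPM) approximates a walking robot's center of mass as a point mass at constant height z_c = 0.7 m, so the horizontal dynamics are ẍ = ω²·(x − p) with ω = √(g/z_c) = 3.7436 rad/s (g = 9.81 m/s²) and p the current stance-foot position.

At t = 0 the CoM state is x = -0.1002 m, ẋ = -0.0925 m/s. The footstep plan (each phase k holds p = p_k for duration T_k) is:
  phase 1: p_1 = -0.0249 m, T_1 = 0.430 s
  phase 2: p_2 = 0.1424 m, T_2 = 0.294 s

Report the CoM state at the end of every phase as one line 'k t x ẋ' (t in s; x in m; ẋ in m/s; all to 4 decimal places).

1 0.4300 -0.2801 -0.9173
2 0.7240 -0.8904 -3.6453

phase 1: p=-0.0249, T=0.430, ωT=1.609748, cosh=2.600744, sinh=2.400806; start (x,ẋ)=(-0.100200, -0.092500) → end (x,ẋ)=(-0.280057, -0.917340)
phase 2: p=0.1424, T=0.294, ωT=1.100618, cosh=1.669345, sinh=1.336680; start (x,ẋ)=(-0.280057, -0.917340) → end (x,ẋ)=(-0.890369, -3.645329)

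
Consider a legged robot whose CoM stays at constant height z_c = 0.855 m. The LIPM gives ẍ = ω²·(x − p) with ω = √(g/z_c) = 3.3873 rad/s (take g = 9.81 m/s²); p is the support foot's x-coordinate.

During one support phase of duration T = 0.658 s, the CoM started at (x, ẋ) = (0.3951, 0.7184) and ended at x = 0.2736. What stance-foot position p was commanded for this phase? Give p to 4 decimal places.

ωT = 3.3873·0.658 = 2.228843; cosh(ωT) = 4.698384, sinh(ωT) = 4.590732
x(T) = p + (x₀−p)·cosh(ωT) + (ẋ₀/ω)·sinh(ωT) ⇒ p·(1 − cosh) = x(T) − x₀·cosh − (ẋ₀/ω)·sinh
numerator   = 0.2736 − (0.3951)·4.698384 − (0.7184/3.3873)·4.590732 = -2.556363
denominator = 1 − 4.698384 = -3.698384
p = -2.556363 / -3.698384 = 0.6912

p = 0.6912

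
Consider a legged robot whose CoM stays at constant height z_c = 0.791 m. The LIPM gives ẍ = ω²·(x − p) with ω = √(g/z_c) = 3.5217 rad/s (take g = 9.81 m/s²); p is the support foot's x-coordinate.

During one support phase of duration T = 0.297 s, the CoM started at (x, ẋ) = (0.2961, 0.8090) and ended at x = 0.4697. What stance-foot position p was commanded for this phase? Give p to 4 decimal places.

p = 0.4847

ωT = 3.5217·0.297 = 1.045945; cosh(ωT) = 1.598723, sinh(ωT) = 1.247363
x(T) = p + (x₀−p)·cosh(ωT) + (ẋ₀/ω)·sinh(ωT) ⇒ p·(1 − cosh) = x(T) − x₀·cosh − (ẋ₀/ω)·sinh
numerator   = 0.4697 − (0.2961)·1.598723 − (0.8090/3.5217)·1.247363 = -0.290224
denominator = 1 − 1.598723 = -0.598723
p = -0.290224 / -0.598723 = 0.4847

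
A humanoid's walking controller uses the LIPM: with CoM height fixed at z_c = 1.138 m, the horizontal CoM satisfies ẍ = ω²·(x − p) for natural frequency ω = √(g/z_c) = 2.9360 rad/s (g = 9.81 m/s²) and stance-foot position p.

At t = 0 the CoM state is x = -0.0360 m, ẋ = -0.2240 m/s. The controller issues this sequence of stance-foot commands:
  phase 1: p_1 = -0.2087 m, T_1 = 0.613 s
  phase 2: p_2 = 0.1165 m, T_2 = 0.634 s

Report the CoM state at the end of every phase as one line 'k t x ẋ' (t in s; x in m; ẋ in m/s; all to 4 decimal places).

1 0.6130 0.1034 0.7955
2 1.2470 0.9239 2.5002

phase 1: p=-0.2087, T=0.613, ωT=1.799768, cosh=3.106791, sinh=2.941453; start (x,ẋ)=(-0.036000, -0.224000) → end (x,ẋ)=(0.103427, 0.795535)
phase 2: p=0.1165, T=0.634, ωT=1.861424, cosh=3.294171, sinh=3.138720; start (x,ẋ)=(0.103427, 0.795535) → end (x,ẋ)=(0.923898, 2.500153)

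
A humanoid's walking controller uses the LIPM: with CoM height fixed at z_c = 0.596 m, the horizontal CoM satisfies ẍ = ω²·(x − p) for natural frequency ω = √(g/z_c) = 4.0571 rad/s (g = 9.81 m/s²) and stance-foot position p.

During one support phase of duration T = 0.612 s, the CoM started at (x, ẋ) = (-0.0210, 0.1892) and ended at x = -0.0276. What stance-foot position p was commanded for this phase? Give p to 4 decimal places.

p = 0.0354

ωT = 4.0571·0.612 = 2.482945; cosh(ωT) = 6.029991, sinh(ωT) = 5.946494
x(T) = p + (x₀−p)·cosh(ωT) + (ẋ₀/ω)·sinh(ωT) ⇒ p·(1 − cosh) = x(T) − x₀·cosh − (ẋ₀/ω)·sinh
numerator   = -0.0276 − (-0.0210)·6.029991 − (0.1892/4.0571)·5.946494 = -0.178281
denominator = 1 − 6.029991 = -5.029991
p = -0.178281 / -5.029991 = 0.0354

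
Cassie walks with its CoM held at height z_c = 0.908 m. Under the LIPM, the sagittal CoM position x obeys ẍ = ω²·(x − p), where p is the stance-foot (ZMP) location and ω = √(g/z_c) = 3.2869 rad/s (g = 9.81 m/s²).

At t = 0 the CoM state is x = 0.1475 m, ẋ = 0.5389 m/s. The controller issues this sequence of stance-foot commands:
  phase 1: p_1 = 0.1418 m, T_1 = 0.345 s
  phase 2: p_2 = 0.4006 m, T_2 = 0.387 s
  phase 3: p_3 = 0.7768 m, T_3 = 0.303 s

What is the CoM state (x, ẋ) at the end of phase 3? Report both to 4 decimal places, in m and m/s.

x = 1.4788, ẋ = 2.8695

phase 1: p=0.1418, T=0.345, ωT=1.133981, cosh=1.714877, sinh=1.393127; start (x,ẋ)=(0.147500, 0.538900) → end (x,ẋ)=(0.379983, 0.950248)
phase 2: p=0.4006, T=0.387, ωT=1.272030, cosh=1.924176, sinh=1.643914; start (x,ẋ)=(0.379983, 0.950248) → end (x,ẋ)=(0.836188, 1.717044)
phase 3: p=0.7768, T=0.303, ωT=0.995931, cosh=1.538311, sinh=1.168932; start (x,ẋ)=(0.836188, 1.717044) → end (x,ẋ)=(1.478795, 2.869525)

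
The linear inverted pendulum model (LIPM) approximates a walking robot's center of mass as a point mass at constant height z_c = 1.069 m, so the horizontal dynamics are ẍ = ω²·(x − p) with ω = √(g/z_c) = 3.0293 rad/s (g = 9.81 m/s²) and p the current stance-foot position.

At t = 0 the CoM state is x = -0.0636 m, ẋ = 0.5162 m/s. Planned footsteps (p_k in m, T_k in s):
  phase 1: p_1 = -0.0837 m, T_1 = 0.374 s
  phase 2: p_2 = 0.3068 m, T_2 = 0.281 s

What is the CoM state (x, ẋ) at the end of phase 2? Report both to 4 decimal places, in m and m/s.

phase 1: p=-0.0837, T=0.374, ωT=1.132958, cosh=1.713453, sinh=1.391374; start (x,ẋ)=(-0.063600, 0.516200) → end (x,ẋ)=(0.187834, 0.969204)
phase 2: p=0.3068, T=0.281, ωT=0.851233, cosh=1.384711, sinh=0.957823; start (x,ẋ)=(0.187834, 0.969204) → end (x,ẋ)=(0.448515, 0.996883)

x = 0.4485, ẋ = 0.9969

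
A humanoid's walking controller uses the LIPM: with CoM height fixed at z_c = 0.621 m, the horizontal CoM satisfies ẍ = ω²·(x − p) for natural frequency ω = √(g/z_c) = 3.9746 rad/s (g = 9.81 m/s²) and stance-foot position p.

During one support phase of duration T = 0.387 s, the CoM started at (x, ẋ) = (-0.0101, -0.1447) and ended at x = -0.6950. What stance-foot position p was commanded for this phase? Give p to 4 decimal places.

ωT = 3.9746·0.387 = 1.538170; cosh(ωT) = 2.435418, sinh(ωT) = 2.220645
x(T) = p + (x₀−p)·cosh(ωT) + (ẋ₀/ω)·sinh(ωT) ⇒ p·(1 − cosh) = x(T) − x₀·cosh − (ẋ₀/ω)·sinh
numerator   = -0.6950 − (-0.0101)·2.435418 − (-0.1447/3.9746)·2.220645 = -0.589557
denominator = 1 − 2.435418 = -1.435418
p = -0.589557 / -1.435418 = 0.4107

p = 0.4107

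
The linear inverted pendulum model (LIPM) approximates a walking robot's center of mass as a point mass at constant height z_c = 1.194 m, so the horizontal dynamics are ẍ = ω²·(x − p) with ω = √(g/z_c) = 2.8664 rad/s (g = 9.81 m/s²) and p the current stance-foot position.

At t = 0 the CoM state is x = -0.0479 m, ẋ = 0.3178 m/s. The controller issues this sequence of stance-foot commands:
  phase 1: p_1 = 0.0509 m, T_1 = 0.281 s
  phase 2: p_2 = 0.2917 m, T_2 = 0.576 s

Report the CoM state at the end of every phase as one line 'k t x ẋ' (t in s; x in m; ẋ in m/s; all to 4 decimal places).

1 0.2810 0.0176 0.1730
2 0.8570 -0.2976 -1.5051

phase 1: p=0.0509, T=0.281, ωT=0.805458, cosh=1.342303, sinh=0.895420; start (x,ẋ)=(-0.047900, 0.317800) → end (x,ẋ)=(0.017556, 0.173001)
phase 2: p=0.2917, T=0.576, ωT=1.651046, cosh=2.702140, sinh=2.510291; start (x,ẋ)=(0.017556, 0.173001) → end (x,ẋ)=(-0.297567, -1.505128)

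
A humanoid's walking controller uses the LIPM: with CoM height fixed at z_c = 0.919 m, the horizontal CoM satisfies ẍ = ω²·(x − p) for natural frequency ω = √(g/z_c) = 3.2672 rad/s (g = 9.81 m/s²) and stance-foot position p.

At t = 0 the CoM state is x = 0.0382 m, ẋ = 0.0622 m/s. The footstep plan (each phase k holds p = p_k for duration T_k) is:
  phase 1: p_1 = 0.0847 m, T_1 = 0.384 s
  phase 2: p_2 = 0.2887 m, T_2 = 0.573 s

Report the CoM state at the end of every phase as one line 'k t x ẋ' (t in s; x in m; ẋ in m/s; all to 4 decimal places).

phase 1: p=0.0847, T=0.384, ωT=1.254605, cosh=1.895820, sinh=1.610632; start (x,ẋ)=(0.038200, 0.062200) → end (x,ẋ)=(0.027207, -0.126775)
phase 2: p=0.2887, T=0.573, ωT=1.872106, cosh=3.327886, sinh=3.174087; start (x,ẋ)=(0.027207, -0.126775) → end (x,ẋ)=(-0.704680, -3.133672)

1 0.3840 0.0272 -0.1268
2 0.9570 -0.7047 -3.1337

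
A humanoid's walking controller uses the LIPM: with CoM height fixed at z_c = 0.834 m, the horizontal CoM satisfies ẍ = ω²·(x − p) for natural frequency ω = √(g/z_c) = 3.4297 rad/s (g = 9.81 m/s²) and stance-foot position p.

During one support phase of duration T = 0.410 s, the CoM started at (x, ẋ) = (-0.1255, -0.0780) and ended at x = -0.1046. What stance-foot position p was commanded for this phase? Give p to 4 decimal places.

ωT = 3.4297·0.410 = 1.406177; cosh(ωT) = 2.162702, sinh(ωT) = 1.917624
x(T) = p + (x₀−p)·cosh(ωT) + (ẋ₀/ω)·sinh(ωT) ⇒ p·(1 − cosh) = x(T) − x₀·cosh − (ẋ₀/ω)·sinh
numerator   = -0.1046 − (-0.1255)·2.162702 − (-0.0780/3.4297)·1.917624 = 0.210431
denominator = 1 − 2.162702 = -1.162702
p = 0.210431 / -1.162702 = -0.1810

p = -0.1810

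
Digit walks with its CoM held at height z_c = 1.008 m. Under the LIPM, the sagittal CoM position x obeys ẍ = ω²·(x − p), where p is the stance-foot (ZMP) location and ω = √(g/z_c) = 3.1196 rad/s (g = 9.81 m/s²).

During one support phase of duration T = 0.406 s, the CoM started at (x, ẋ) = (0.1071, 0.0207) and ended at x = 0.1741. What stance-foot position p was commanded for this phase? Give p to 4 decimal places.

ωT = 3.1196·0.406 = 1.266558; cosh(ωT) = 1.915208, sinh(ωT) = 1.633408
x(T) = p + (x₀−p)·cosh(ωT) + (ẋ₀/ω)·sinh(ωT) ⇒ p·(1 − cosh) = x(T) − x₀·cosh − (ẋ₀/ω)·sinh
numerator   = 0.1741 − (0.1071)·1.915208 − (0.0207/3.1196)·1.633408 = -0.041857
denominator = 1 − 1.915208 = -0.915208
p = -0.041857 / -0.915208 = 0.0457

p = 0.0457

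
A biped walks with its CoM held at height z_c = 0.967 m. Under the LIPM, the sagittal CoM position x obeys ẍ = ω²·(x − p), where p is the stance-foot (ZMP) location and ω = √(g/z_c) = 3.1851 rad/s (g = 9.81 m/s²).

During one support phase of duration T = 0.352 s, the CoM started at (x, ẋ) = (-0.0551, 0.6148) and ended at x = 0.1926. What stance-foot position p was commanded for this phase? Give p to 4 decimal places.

p = -0.0307

ωT = 3.1851·0.352 = 1.121155; cosh(ωT) = 1.697150, sinh(ωT) = 1.371247
x(T) = p + (x₀−p)·cosh(ωT) + (ẋ₀/ω)·sinh(ωT) ⇒ p·(1 − cosh) = x(T) − x₀·cosh − (ẋ₀/ω)·sinh
numerator   = 0.1926 − (-0.0551)·1.697150 − (0.6148/3.1851)·1.371247 = 0.021430
denominator = 1 − 1.697150 = -0.697150
p = 0.021430 / -0.697150 = -0.0307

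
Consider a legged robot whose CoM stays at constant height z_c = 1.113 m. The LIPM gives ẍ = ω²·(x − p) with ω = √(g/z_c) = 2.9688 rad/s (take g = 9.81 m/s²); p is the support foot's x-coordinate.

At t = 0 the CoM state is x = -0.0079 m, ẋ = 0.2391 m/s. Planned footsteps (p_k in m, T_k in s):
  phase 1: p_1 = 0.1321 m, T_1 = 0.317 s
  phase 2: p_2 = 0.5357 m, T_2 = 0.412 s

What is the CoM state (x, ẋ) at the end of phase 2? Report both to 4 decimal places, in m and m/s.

phase 1: p=0.1321, T=0.317, ωT=0.941110, cosh=1.476509, sinh=1.086314; start (x,ẋ)=(-0.007900, 0.239100) → end (x,ẋ)=(0.012878, -0.098474)
phase 2: p=0.5357, T=0.412, ωT=1.223146, cosh=1.846081, sinh=1.551778; start (x,ẋ)=(0.012878, -0.098474) → end (x,ẋ)=(-0.480944, -2.590390)

x = -0.4809, ẋ = -2.5904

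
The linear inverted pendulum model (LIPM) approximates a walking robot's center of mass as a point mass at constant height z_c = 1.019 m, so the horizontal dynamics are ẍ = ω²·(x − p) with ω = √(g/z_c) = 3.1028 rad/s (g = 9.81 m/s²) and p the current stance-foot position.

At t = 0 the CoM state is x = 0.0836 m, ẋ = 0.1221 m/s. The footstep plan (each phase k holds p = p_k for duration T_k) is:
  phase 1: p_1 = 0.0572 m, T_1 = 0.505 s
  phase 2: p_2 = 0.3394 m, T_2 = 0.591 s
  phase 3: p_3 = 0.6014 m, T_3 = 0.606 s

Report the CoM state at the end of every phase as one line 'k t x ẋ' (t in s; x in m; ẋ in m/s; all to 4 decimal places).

phase 1: p=0.0572, T=0.505, ωT=1.566914, cosh=2.500263, sinh=2.291575; start (x,ẋ)=(0.083600, 0.122100) → end (x,ẋ)=(0.213384, 0.492994)
phase 2: p=0.3394, T=0.591, ωT=1.833755, cosh=3.208575, sinh=3.048763; start (x,ẋ)=(0.213384, 0.492994) → end (x,ẋ)=(0.419476, 0.389734)
phase 3: p=0.6014, T=0.606, ωT=1.880297, cosh=3.353998, sinh=3.201453; start (x,ẋ)=(0.419476, 0.389734) → end (x,ẋ)=(0.393354, -0.499966)

1 0.5050 0.2134 0.4930
2 1.0960 0.4195 0.3897
3 1.7020 0.3934 -0.5000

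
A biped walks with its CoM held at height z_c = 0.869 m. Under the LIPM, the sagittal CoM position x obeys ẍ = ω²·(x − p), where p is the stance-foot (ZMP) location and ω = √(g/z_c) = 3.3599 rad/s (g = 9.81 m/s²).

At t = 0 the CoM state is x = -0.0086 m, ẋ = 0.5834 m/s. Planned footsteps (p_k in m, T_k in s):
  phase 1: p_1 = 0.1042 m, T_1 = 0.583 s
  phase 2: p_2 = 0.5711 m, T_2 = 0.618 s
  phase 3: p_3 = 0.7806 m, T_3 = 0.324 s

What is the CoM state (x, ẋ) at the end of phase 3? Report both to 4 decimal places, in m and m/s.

x = 0.0029, ẋ = -2.3042

phase 1: p=0.1042, T=0.583, ωT=1.958822, cosh=3.615996, sinh=3.474971; start (x,ẋ)=(-0.008600, 0.583400) → end (x,ẋ)=(0.299696, 0.792569)
phase 2: p=0.5711, T=0.618, ωT=2.076418, cosh=4.050614, sinh=3.925236; start (x,ẋ)=(0.299696, 0.792569) → end (x,ẋ)=(0.397675, -0.368990)
phase 3: p=0.7806, T=0.324, ωT=1.088608, cosh=1.653410, sinh=1.316725; start (x,ẋ)=(0.397675, -0.368990) → end (x,ẋ)=(0.002862, -2.304178)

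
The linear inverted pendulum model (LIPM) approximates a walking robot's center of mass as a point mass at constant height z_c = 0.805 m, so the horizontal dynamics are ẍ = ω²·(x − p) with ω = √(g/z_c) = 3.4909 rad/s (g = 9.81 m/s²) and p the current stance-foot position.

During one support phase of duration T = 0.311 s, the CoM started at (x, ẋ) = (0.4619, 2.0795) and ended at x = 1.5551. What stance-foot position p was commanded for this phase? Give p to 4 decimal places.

p = -0.0180

ωT = 3.4909·0.311 = 1.085670; cosh(ωT) = 1.649549, sinh(ωT) = 1.311874
x(T) = p + (x₀−p)·cosh(ωT) + (ẋ₀/ω)·sinh(ωT) ⇒ p·(1 − cosh) = x(T) − x₀·cosh − (ẋ₀/ω)·sinh
numerator   = 1.5551 − (0.4619)·1.649549 − (2.0795/3.4909)·1.311874 = 0.011701
denominator = 1 − 1.649549 = -0.649549
p = 0.011701 / -0.649549 = -0.0180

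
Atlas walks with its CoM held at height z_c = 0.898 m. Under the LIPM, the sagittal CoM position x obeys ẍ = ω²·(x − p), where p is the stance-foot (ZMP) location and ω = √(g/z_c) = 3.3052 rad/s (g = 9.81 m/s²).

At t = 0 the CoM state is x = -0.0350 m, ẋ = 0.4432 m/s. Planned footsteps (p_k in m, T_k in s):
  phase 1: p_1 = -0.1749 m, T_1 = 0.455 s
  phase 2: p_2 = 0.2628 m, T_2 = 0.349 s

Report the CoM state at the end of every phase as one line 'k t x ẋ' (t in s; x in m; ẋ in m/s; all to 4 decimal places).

1 0.4550 0.4421 2.0350
2 0.8040 1.4538 4.3915

phase 1: p=-0.1749, T=0.455, ωT=1.503866, cosh=2.360659, sinh=2.138390; start (x,ẋ)=(-0.035000, 0.443200) → end (x,ẋ)=(0.442097, 2.035030)
phase 2: p=0.2628, T=0.349, ωT=1.153515, cosh=1.742419, sinh=1.426894; start (x,ẋ)=(0.442097, 2.035030) → end (x,ẋ)=(1.453756, 4.391469)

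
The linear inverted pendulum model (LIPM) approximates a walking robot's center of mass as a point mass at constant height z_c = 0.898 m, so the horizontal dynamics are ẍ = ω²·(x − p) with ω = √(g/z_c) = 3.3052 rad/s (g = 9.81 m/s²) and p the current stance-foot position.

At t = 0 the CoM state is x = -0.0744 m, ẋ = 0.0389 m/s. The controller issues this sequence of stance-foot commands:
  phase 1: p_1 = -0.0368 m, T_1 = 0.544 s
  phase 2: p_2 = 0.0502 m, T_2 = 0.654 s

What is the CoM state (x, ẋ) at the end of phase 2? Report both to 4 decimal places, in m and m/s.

x = -1.0103, ẋ = -3.4690

phase 1: p=-0.0368, T=0.544, ωT=1.798029, cosh=3.101680, sinh=2.936055; start (x,ẋ)=(-0.074400, 0.038900) → end (x,ẋ)=(-0.118868, -0.244224)
phase 2: p=0.0502, T=0.654, ωT=2.161601, cosh=4.400085, sinh=4.284944; start (x,ẋ)=(-0.118868, -0.244224) → end (x,ẋ)=(-1.010331, -3.469047)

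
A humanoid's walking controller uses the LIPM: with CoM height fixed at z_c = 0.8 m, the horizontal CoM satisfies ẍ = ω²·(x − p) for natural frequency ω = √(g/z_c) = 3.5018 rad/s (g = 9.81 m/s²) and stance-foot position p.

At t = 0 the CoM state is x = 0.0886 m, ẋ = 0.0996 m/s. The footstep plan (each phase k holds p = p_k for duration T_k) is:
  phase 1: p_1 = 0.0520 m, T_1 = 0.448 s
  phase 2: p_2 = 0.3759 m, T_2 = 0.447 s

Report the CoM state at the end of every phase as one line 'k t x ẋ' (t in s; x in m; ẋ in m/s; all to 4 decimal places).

1 0.4480 0.2090 0.5438
2 0.8950 0.3144 0.0204

phase 1: p=0.0520, T=0.448, ωT=1.568806, cosh=2.504604, sinh=2.296310; start (x,ẋ)=(0.088600, 0.099600) → end (x,ẋ)=(0.208981, 0.543767)
phase 2: p=0.3759, T=0.447, ωT=1.565305, cosh=2.496578, sinh=2.287554; start (x,ẋ)=(0.208981, 0.543767) → end (x,ẋ)=(0.314391, 0.020446)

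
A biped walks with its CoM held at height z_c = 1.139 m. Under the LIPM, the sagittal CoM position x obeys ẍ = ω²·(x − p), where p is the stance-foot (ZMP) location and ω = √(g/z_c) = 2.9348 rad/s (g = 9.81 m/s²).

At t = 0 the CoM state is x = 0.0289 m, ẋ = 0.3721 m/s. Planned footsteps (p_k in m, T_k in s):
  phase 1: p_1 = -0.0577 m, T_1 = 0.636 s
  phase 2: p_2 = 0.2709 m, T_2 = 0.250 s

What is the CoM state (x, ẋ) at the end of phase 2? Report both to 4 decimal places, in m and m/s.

x = 1.2852, ẋ = 3.4484

phase 1: p=-0.0577, T=0.636, ωT=1.866533, cosh=3.310249, sinh=3.155590; start (x,ẋ)=(0.028900, 0.372100) → end (x,ẋ)=(0.629061, 2.033749)
phase 2: p=0.2709, T=0.250, ωT=0.733700, cosh=1.281451, sinh=0.801322; start (x,ẋ)=(0.629061, 2.033749) → end (x,ẋ)=(1.285164, 3.448444)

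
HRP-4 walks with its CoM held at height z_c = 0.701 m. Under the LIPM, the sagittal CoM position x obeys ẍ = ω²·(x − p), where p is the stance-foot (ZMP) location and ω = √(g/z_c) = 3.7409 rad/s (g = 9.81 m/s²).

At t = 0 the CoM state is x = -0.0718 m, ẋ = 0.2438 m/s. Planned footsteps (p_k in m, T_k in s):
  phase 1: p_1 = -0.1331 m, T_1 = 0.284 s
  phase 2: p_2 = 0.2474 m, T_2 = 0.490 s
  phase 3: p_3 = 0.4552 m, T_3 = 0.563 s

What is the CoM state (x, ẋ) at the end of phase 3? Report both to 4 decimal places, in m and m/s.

x = -0.7892, ẋ = -4.5328

phase 1: p=-0.1331, T=0.284, ωT=1.062416, cosh=1.619486, sinh=1.273866; start (x,ẋ)=(-0.071800, 0.243800) → end (x,ẋ)=(0.049194, 0.686950)
phase 2: p=0.2474, T=0.490, ωT=1.833041, cosh=3.206400, sinh=3.046473; start (x,ẋ)=(0.049194, 0.686950) → end (x,ẋ)=(0.171304, -0.056226)
phase 3: p=0.4552, T=0.563, ωT=2.106127, cosh=4.169032, sinh=4.047323; start (x,ẋ)=(0.171304, -0.056226) → end (x,ẋ)=(-0.789204, -4.532777)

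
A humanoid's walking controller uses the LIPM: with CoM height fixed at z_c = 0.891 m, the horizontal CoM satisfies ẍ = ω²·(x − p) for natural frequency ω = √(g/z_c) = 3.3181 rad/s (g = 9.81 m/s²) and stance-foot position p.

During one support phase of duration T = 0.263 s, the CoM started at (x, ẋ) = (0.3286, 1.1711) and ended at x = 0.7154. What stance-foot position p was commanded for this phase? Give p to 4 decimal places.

p = 0.2344

ωT = 3.3181·0.263 = 0.872660; cosh(ωT) = 1.405554, sinh(ωT) = 0.987715
x(T) = p + (x₀−p)·cosh(ωT) + (ẋ₀/ω)·sinh(ωT) ⇒ p·(1 − cosh) = x(T) − x₀·cosh − (ẋ₀/ω)·sinh
numerator   = 0.7154 − (0.3286)·1.405554 − (1.1711/3.3181)·0.987715 = -0.095072
denominator = 1 − 1.405554 = -0.405554
p = -0.095072 / -0.405554 = 0.2344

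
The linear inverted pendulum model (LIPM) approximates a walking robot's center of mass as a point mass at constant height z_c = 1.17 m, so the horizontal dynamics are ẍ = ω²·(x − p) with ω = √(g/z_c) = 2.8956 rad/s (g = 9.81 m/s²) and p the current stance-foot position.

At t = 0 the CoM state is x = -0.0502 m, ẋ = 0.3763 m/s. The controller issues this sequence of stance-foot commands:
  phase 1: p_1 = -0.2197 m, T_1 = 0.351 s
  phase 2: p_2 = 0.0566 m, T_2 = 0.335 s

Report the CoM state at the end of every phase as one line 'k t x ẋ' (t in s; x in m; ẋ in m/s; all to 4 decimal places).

phase 1: p=-0.2197, T=0.351, ωT=1.016356, cosh=1.562509, sinh=1.200598; start (x,ẋ)=(-0.050200, 0.376300) → end (x,ẋ)=(0.201170, 1.177230)
phase 2: p=0.0566, T=0.335, ωT=0.970026, cosh=1.508543, sinh=1.129470; start (x,ẋ)=(0.201170, 1.177230) → end (x,ẋ)=(0.733885, 2.248718)

1 0.3510 0.2012 1.1772
2 0.6860 0.7339 2.2487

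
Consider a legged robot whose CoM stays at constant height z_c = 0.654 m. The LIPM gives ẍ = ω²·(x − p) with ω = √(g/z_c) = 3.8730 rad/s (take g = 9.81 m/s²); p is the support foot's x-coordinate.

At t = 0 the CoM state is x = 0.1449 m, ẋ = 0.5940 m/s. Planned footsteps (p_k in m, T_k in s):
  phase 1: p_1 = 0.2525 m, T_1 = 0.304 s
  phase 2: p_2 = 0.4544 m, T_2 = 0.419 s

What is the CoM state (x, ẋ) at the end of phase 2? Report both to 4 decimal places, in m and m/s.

phase 1: p=0.2525, T=0.304, ωT=1.177392, cosh=1.776990, sinh=1.468908; start (x,ẋ)=(0.144900, 0.594000) → end (x,ẋ)=(0.286582, 0.443387)
phase 2: p=0.4544, T=0.419, ωT=1.622787, cosh=2.632270, sinh=2.434922; start (x,ẋ)=(0.286582, 0.443387) → end (x,ẋ)=(0.291410, -0.415490)

x = 0.2914, ẋ = -0.4155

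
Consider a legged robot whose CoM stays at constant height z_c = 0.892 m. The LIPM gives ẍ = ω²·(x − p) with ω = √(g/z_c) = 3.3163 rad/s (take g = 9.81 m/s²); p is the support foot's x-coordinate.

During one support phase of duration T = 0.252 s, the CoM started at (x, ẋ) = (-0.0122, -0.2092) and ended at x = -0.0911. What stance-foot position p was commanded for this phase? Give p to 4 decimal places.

p = 0.0414

ωT = 3.3163·0.252 = 0.835708; cosh(ωT) = 1.370007, sinh(ωT) = 0.936439
x(T) = p + (x₀−p)·cosh(ωT) + (ẋ₀/ω)·sinh(ωT) ⇒ p·(1 − cosh) = x(T) − x₀·cosh − (ẋ₀/ω)·sinh
numerator   = -0.0911 − (-0.0122)·1.370007 − (-0.2092/3.3163)·0.936439 = -0.015313
denominator = 1 − 1.370007 = -0.370007
p = -0.015313 / -0.370007 = 0.0414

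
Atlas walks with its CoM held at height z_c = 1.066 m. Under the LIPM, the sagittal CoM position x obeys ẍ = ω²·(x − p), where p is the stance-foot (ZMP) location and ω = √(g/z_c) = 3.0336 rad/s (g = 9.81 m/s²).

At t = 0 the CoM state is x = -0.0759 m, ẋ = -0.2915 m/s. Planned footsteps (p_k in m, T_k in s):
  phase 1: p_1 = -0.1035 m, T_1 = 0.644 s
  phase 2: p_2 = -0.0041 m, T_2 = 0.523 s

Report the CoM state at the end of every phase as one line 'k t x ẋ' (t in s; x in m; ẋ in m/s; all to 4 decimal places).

phase 1: p=-0.1035, T=0.644, ωT=1.953638, cosh=3.598032, sinh=3.456275; start (x,ẋ)=(-0.075900, -0.291500) → end (x,ẋ)=(-0.336309, -0.759442)
phase 2: p=-0.0041, T=0.523, ωT=1.586573, cosh=2.545799, sinh=2.341173; start (x,ẋ)=(-0.336309, -0.759442) → end (x,ẋ)=(-1.435935, -4.292797)

1 0.6440 -0.3363 -0.7594
2 1.1670 -1.4359 -4.2928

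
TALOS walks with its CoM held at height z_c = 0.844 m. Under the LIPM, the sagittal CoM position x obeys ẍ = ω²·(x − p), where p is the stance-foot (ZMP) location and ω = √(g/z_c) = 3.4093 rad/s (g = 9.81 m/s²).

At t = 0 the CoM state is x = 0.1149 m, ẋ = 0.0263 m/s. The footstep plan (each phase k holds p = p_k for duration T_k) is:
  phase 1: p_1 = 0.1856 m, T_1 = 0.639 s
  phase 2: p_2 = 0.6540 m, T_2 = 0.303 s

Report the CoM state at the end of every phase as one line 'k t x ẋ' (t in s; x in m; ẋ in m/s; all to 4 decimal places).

1 0.6390 -0.0970 -0.9333
2 0.9420 -0.8705 -4.6184

phase 1: p=0.1856, T=0.639, ωT=2.178543, cosh=4.473315, sinh=4.360109; start (x,ẋ)=(0.114900, 0.026300) → end (x,ẋ)=(-0.097029, -0.933302)
phase 2: p=0.6540, T=0.303, ωT=1.033018, cosh=1.582732, sinh=1.226800; start (x,ẋ)=(-0.097029, -0.933302) → end (x,ẋ)=(-0.870515, -4.618366)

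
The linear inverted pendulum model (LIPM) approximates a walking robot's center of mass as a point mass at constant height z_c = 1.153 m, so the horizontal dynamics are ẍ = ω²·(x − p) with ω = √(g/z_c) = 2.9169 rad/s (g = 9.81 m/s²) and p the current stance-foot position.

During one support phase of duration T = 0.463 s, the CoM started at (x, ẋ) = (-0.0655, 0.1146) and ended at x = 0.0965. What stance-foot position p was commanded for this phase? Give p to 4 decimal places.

ωT = 2.9169·0.463 = 1.350525; cosh(ωT) = 2.059277, sinh(ωT) = 1.800173
x(T) = p + (x₀−p)·cosh(ωT) + (ẋ₀/ω)·sinh(ωT) ⇒ p·(1 − cosh) = x(T) − x₀·cosh − (ẋ₀/ω)·sinh
numerator   = 0.0965 − (-0.0655)·2.059277 − (0.1146/2.9169)·1.800173 = 0.160657
denominator = 1 − 2.059277 = -1.059277
p = 0.160657 / -1.059277 = -0.1517

p = -0.1517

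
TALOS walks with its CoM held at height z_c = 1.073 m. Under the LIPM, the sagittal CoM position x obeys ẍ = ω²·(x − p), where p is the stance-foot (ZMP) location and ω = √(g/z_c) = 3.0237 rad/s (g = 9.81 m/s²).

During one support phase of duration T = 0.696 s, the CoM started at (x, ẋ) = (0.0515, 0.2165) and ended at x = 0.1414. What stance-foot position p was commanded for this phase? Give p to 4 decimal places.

ωT = 3.0237·0.696 = 2.104495; cosh(ωT) = 4.162434, sinh(ωT) = 4.040527
x(T) = p + (x₀−p)·cosh(ωT) + (ẋ₀/ω)·sinh(ωT) ⇒ p·(1 − cosh) = x(T) − x₀·cosh − (ẋ₀/ω)·sinh
numerator   = 0.1414 − (0.0515)·4.162434 − (0.2165/3.0237)·4.040527 = -0.362271
denominator = 1 − 4.162434 = -3.162434
p = -0.362271 / -3.162434 = 0.1146

p = 0.1146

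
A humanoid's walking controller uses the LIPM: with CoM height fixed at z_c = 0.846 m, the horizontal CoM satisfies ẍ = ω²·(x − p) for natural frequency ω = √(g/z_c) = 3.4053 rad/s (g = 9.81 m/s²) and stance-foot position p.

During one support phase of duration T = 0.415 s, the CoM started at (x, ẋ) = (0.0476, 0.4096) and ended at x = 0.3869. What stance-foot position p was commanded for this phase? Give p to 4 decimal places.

ωT = 3.4053·0.415 = 1.413199; cosh(ωT) = 2.176222, sinh(ωT) = 1.932859
x(T) = p + (x₀−p)·cosh(ωT) + (ẋ₀/ω)·sinh(ωT) ⇒ p·(1 − cosh) = x(T) − x₀·cosh − (ẋ₀/ω)·sinh
numerator   = 0.3869 − (0.0476)·2.176222 − (0.4096/3.4053)·1.932859 = 0.050822
denominator = 1 − 2.176222 = -1.176222
p = 0.050822 / -1.176222 = -0.0432

p = -0.0432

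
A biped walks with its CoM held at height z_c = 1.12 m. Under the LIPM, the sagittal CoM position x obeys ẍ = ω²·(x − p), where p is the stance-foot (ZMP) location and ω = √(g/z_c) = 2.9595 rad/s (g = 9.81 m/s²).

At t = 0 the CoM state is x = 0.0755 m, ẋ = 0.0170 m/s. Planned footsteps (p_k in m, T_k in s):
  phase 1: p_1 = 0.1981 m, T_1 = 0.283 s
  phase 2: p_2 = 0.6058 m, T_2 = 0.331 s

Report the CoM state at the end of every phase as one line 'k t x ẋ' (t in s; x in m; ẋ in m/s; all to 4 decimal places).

1 0.2830 0.0353 -0.3174
2 0.6140 -0.3837 -2.4136

phase 1: p=0.1981, T=0.283, ωT=0.837538, cosh=1.371723, sinh=0.938949; start (x,ẋ)=(0.075500, 0.017000) → end (x,ẋ)=(0.035320, -0.317364)
phase 2: p=0.6058, T=0.331, ωT=0.979595, cosh=1.519420, sinh=1.143956; start (x,ẋ)=(0.035320, -0.317364) → end (x,ẋ)=(-0.383671, -2.413590)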